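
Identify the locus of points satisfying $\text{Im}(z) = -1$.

Im(z) = y where z = x + yi; the equation y = -1 is satisfied by all points with that y-coordinate
Locus: Horizontal line y = -1


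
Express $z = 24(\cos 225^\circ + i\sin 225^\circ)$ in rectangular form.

a = r cos θ = 24 * -sqrt(2)/2 = -12*sqrt(2)
b = r sin θ = 24 * -sqrt(2)/2 = -12*sqrt(2)
z = -12*sqrt(2) - 12*sqrt(2)i


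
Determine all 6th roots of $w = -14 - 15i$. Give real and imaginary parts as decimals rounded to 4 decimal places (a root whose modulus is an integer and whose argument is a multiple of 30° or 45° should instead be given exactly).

|w| = sqrt(421) ≈ 20.518285, arg(w) ≈ 226.974934°
Root modulus = sqrt(421)^(1/6) ≈ 1.654589
Root arguments: θ_k = (arg(w) + 360°k)/6 for k = 0, 1, ..., 5
Compute each root as (root modulus)(cos θ_k + i sin θ_k) using full-precision intermediates, then round to 4 decimal places.
Roots: 1.3069 + 1.0148i, -0.2254 + 1.6392i, -1.5323 + 0.6244i, -1.3069 - 1.0148i, 0.2254 - 1.6392i, 1.5323 - 0.6244i


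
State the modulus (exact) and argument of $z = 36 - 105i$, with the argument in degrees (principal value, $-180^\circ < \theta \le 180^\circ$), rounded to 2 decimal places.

|z| = sqrt(36^2 + (-105)^2) = 111
arg(z) = arctan(b/a) = arctan(-105/36) (quadrant-adjusted) = -71.08°


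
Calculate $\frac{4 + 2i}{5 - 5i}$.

Multiply numerator and denominator by conjugate (5 + 5i):
= (4 + 2i)(5 + 5i) / (5^2 + (-5)^2)
= (10 + 30i) / 50
Divide through by 10: (1 + 3i) / 5
= 1/5 + (3/5)i


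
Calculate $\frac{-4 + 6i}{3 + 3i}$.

Multiply numerator and denominator by conjugate (3 - 3i):
= (-4 + 6i)(3 - 3i) / (3^2 + 3^2)
= (6 + 30i) / 18
Divide through by 6: (1 + 5i) / 3
= 1/3 + (5/3)i


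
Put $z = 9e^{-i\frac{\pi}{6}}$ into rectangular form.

a = r cos θ = 9 * sqrt(3)/2 = 9*sqrt(3)/2
b = r sin θ = 9 * -1/2 = -9/2
z = 9*sqrt(3)/2 - (9/2)i


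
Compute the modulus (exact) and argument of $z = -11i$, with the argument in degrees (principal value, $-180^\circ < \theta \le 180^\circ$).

|z| = sqrt(0^2 + (-11)^2) = 11
a = 0 and b < 0, so z lies on the negative imaginary axis: arg(z) = -90°


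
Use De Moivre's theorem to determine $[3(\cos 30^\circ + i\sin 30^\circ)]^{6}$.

By De Moivre: z^n = r^n(cos(nθ) + i sin(nθ))
= 3^6(cos(6*30°) + i sin(6*30°))
= 729(cos 180° + i sin 180°)
= -729


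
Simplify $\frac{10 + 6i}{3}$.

Divisor is real, so divide each part by 3:
= 10/3 + 2i


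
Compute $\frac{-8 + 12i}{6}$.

Divisor is real, so divide each part by 6:
= -4/3 + 2i


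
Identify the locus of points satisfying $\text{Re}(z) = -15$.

Re(z) = x where z = x + yi; the equation x = -15 is satisfied by all points with that x-coordinate
Locus: Vertical line x = -15


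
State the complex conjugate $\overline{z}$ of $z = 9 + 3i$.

If z = a + bi, then conjugate(z) = a - bi
conjugate(9 + 3i) = 9 - 3i


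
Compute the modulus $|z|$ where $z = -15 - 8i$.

|z| = sqrt(a^2 + b^2) = sqrt((-15)^2 + (-8)^2) = sqrt(289) = 17


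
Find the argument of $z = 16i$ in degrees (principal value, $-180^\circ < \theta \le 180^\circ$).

a = 0 and b > 0, so z lies on the positive imaginary axis: θ = 90°


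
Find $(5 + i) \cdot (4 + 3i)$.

(a1*a2 - b1*b2) + (a1*b2 + b1*a2)i
= (20 - 3) + (15 + 4)i
= 17 + 19i


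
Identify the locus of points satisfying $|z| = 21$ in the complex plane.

|z| = 21 means sqrt(x^2 + y^2) = 21
This is a circle of radius 21 centered at the origin


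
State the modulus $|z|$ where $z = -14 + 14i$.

|z| = sqrt(a^2 + b^2) = sqrt((-14)^2 + 14^2) = sqrt(392) = sqrt(392)


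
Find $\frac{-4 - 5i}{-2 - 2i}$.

Multiply numerator and denominator by conjugate (-2 + 2i):
= (-4 - 5i)(-2 + 2i) / ((-2)^2 + (-2)^2)
= (18 + 2i) / 8
Divide through by 2: (9 + i) / 4
= 9/4 + (1/4)i


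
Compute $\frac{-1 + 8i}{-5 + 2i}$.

Multiply numerator and denominator by conjugate (-5 - 2i):
= (-1 + 8i)(-5 - 2i) / ((-5)^2 + 2^2)
= (21 - 38i) / 29
= 21/29 - (38/29)i


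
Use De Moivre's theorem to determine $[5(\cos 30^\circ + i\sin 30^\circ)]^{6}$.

By De Moivre: z^n = r^n(cos(nθ) + i sin(nθ))
= 5^6(cos(6*30°) + i sin(6*30°))
= 15625(cos 180° + i sin 180°)
= -15625


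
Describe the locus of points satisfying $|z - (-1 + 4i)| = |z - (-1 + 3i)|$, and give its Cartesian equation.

|z - z1| = |z - z2| means z is equidistant from z1 and z2,
i.e. the perpendicular bisector of the segment from (-1, 4) to (-1, 3) (midpoint (-1, 7/2)).
With z = x + yi, square both sides:
(x - (-1))^2 + (y - 4)^2 = (x - (-1))^2 + (y - 3)^2
The x^2 and y^2 terms cancel: 0x + (-2)y = 10 - 17 = -7
Simplify: y = 7/2
Locus: Perpendicular bisector of the segment from (-1, 4) to (-1, 3): the line y = 7/2


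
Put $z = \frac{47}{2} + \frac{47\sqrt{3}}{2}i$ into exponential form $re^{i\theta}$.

r = |z| = sqrt((47/2)^2 + (47*sqrt(3)/2)^2) = sqrt(2209/4 + 6627/4) = sqrt(2209) = 47
θ = arctan(b/a) = arctan(40.7032/23.5) (quadrant-adjusted) = 60° = π/3
z = 47e^(i*π/3)


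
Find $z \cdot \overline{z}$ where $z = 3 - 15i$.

z * conjugate(z) = |z|^2 = a^2 + b^2
= 3^2 + (-15)^2 = 234


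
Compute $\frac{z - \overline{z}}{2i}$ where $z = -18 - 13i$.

z - conjugate(z) = 2bi
(z - conjugate(z))/(2i) = 2bi/(2i) = b = -13


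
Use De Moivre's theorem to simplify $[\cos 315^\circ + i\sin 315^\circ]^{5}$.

By De Moivre: z^n = r^n(cos(nθ) + i sin(nθ))
= 1^5(cos(5*315°) + i sin(5*315°))
= 1(cos 135° + i sin 135°)
= -sqrt(2)/2 + (sqrt(2)/2)i


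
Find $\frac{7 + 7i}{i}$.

Multiply numerator and denominator by conjugate (-i):
= (7 + 7i)(-i) / (0^2 + 1^2)
= (7 - 7i) / 1
= 7 - 7i


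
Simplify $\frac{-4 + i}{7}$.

Divisor is real, so divide each part by 7:
= -4/7 + (1/7)i


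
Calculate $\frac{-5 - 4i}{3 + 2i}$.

Multiply numerator and denominator by conjugate (3 - 2i):
= (-5 - 4i)(3 - 2i) / (3^2 + 2^2)
= (-23 - 2i) / 13
= -23/13 - (2/13)i


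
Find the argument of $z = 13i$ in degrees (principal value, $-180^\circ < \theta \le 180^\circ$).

a = 0 and b > 0, so z lies on the positive imaginary axis: θ = 90°


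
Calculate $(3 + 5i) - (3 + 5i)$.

(3 - 3) + (5 - 5)i = 0


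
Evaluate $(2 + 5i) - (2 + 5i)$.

(2 - 2) + (5 - 5)i = 0


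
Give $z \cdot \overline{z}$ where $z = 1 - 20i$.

z * conjugate(z) = |z|^2 = a^2 + b^2
= 1^2 + (-20)^2 = 401


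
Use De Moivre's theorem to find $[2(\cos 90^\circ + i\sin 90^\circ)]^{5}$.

By De Moivre: z^n = r^n(cos(nθ) + i sin(nθ))
= 2^5(cos(5*90°) + i sin(5*90°))
= 32(cos 90° + i sin 90°)
= 32i


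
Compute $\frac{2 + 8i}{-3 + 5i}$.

Multiply numerator and denominator by conjugate (-3 - 5i):
= (2 + 8i)(-3 - 5i) / ((-3)^2 + 5^2)
= (34 - 34i) / 34
= 1 - i


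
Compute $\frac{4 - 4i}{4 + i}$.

Multiply numerator and denominator by conjugate (4 - i):
= (4 - 4i)(4 - i) / (4^2 + 1^2)
= (12 - 20i) / 17
= 12/17 - (20/17)i


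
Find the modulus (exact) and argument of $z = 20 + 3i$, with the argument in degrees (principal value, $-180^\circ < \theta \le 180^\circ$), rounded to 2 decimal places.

|z| = sqrt(20^2 + 3^2) = sqrt(409)
arg(z) = arctan(b/a) = arctan(3/20) (quadrant-adjusted) = 8.53°


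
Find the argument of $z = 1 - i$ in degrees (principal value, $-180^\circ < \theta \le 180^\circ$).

θ = arctan(b/a) = arctan(-1/1) (quadrant-adjusted) = -45°


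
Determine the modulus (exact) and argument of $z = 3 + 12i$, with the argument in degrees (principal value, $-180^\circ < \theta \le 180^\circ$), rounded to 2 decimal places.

|z| = sqrt(3^2 + 12^2) = sqrt(153)
arg(z) = arctan(b/a) = arctan(12/3) (quadrant-adjusted) = 75.96°


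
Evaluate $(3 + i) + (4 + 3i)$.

(3 + 4) + (1 + 3)i = 7 + 4i


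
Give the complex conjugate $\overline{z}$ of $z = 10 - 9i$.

If z = a + bi, then conjugate(z) = a - bi
conjugate(10 - 9i) = 10 + 9i


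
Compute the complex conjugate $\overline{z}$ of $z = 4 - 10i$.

If z = a + bi, then conjugate(z) = a - bi
conjugate(4 - 10i) = 4 + 10i


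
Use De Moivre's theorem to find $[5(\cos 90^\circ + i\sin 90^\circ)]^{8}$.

By De Moivre: z^n = r^n(cos(nθ) + i sin(nθ))
= 5^8(cos(8*90°) + i sin(8*90°))
= 390625(cos 0° + i sin 0°)
= 390625


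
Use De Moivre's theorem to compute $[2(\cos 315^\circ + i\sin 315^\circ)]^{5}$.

By De Moivre: z^n = r^n(cos(nθ) + i sin(nθ))
= 2^5(cos(5*315°) + i sin(5*315°))
= 32(cos 135° + i sin 135°)
= -16*sqrt(2) + 16*sqrt(2)i


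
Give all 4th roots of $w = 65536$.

|w| = 65536, arg(w) = 0°
Root modulus = 65536^(1/4) = 16
Root arguments: θ_k = (0° + 360°k)/4 for k = 0, 1, ..., 3
Roots: 16, 16i, -16, -16i


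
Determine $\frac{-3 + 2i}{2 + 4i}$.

Multiply numerator and denominator by conjugate (2 - 4i):
= (-3 + 2i)(2 - 4i) / (2^2 + 4^2)
= (2 + 16i) / 20
Divide through by 2: (1 + 8i) / 10
= 1/10 + (4/5)i


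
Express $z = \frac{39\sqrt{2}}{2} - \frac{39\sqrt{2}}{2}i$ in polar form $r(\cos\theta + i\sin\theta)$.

r = |z| = sqrt(a^2 + b^2) = sqrt((39*sqrt(2)/2)^2 + (-39*sqrt(2)/2)^2) = sqrt(1521/2 + 1521/2) = sqrt(1521) = 39
θ = arctan(b/a) = arctan(-27.5772/27.5772) (quadrant-adjusted) = 315°
z = 39(cos 315° + i sin 315°)


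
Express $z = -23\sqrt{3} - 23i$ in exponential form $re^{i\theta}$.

r = |z| = sqrt((-23*sqrt(3))^2 + (-23)^2) = sqrt(1587 + 529) = sqrt(2116) = 46
θ = arctan(b/a) = arctan(-23/-39.8372) (quadrant-adjusted) = 210° = 7π/6
z = 46e^(i*7π/6)


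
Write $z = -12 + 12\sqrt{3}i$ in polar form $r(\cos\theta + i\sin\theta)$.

r = |z| = sqrt(a^2 + b^2) = sqrt((-12)^2 + (12*sqrt(3))^2) = sqrt(144 + 432) = sqrt(576) = 24
θ = arctan(b/a) = arctan(20.7846/-12) (quadrant-adjusted) = 120°
z = 24(cos 120° + i sin 120°)


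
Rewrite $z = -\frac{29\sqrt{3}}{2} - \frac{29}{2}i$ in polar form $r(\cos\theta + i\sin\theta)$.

r = |z| = sqrt(a^2 + b^2) = sqrt((-29*sqrt(3)/2)^2 + (-29/2)^2) = sqrt(2523/4 + 841/4) = sqrt(841) = 29
θ = arctan(b/a) = arctan(-14.5/-25.1147) (quadrant-adjusted) = 210°
z = 29(cos 210° + i sin 210°)


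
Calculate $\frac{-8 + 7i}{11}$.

Divisor is real, so divide each part by 11:
= -8/11 + (7/11)i


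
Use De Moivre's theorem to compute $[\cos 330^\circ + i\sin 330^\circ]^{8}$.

By De Moivre: z^n = r^n(cos(nθ) + i sin(nθ))
= 1^8(cos(8*330°) + i sin(8*330°))
= 1(cos 120° + i sin 120°)
= -1/2 + (sqrt(3)/2)i


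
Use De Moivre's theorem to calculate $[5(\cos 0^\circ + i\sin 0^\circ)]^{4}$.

By De Moivre: z^n = r^n(cos(nθ) + i sin(nθ))
= 5^4(cos(4*0°) + i sin(4*0°))
= 625(cos 0° + i sin 0°)
= 625


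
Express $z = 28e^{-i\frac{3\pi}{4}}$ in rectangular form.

a = r cos θ = 28 * -sqrt(2)/2 = -14*sqrt(2)
b = r sin θ = 28 * -sqrt(2)/2 = -14*sqrt(2)
z = -14*sqrt(2) - 14*sqrt(2)i


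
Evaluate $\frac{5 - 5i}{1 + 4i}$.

Multiply numerator and denominator by conjugate (1 - 4i):
= (5 - 5i)(1 - 4i) / (1^2 + 4^2)
= (-15 - 25i) / 17
= -15/17 - (25/17)i


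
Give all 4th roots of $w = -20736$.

|w| = 20736, arg(w) = 180°
Root modulus = 20736^(1/4) = 12
Root arguments: θ_k = (180° + 360°k)/4 for k = 0, 1, ..., 3
Roots: 6*sqrt(2) + 6*sqrt(2)i, -6*sqrt(2) + 6*sqrt(2)i, -6*sqrt(2) - 6*sqrt(2)i, 6*sqrt(2) - 6*sqrt(2)i


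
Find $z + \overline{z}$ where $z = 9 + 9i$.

z + conjugate(z) = (a + bi) + (a - bi) = 2a
= 2 * 9 = 18


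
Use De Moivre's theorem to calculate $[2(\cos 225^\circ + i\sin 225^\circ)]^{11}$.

By De Moivre: z^n = r^n(cos(nθ) + i sin(nθ))
= 2^11(cos(11*225°) + i sin(11*225°))
= 2048(cos 315° + i sin 315°)
= 1024*sqrt(2) - 1024*sqrt(2)i


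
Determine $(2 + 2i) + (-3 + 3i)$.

(2 + (-3)) + (2 + 3)i = -1 + 5i


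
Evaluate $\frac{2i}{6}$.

Divisor is real, so divide each part by 6:
= 0 + (1/3)i


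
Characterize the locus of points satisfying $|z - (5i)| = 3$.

|z - z0| = r describes a circle centered at z0 with radius r
Here z0 = 5i and r = 3
Locus: Circle centered at (0, 5) with radius 3


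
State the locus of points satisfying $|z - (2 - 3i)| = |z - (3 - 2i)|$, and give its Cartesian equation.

|z - z1| = |z - z2| means z is equidistant from z1 and z2,
i.e. the perpendicular bisector of the segment from (2, -3) to (3, -2) (midpoint (5/2, -5/2)).
With z = x + yi, square both sides:
(x - 2)^2 + (y - (-3))^2 = (x - 3)^2 + (y - (-2))^2
The x^2 and y^2 terms cancel: 2x + 2y = 13 - 13 = 0
Simplify: x + y = 0
Locus: Perpendicular bisector of the segment from (2, -3) to (3, -2): the line x + y = 0


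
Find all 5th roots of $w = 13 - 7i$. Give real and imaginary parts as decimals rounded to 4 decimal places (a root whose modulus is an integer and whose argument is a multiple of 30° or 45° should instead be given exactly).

|w| = sqrt(218) ≈ 14.764823, arg(w) ≈ 331.699244°
Root modulus = sqrt(218)^(1/5) ≈ 1.713348
Root arguments: θ_k = (arg(w) + 360°k)/5 for k = 0, 1, ..., 4
Compute each root as (root modulus)(cos θ_k + i sin θ_k) using full-precision intermediates, then round to 4 decimal places.
Roots: 0.6876 + 1.5693i, -1.2800 + 1.1389i, -1.4787 - 0.8655i, 0.3662 - 1.6738i, 1.7050 - 0.1690i


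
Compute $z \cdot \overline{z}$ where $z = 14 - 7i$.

z * conjugate(z) = |z|^2 = a^2 + b^2
= 14^2 + (-7)^2 = 245


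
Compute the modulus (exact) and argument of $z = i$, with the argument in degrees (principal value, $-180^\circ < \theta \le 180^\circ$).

|z| = sqrt(0^2 + 1^2) = 1
a = 0 and b > 0, so z lies on the positive imaginary axis: arg(z) = 90°


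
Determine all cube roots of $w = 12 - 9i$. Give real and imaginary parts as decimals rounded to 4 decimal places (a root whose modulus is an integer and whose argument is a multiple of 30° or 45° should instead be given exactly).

|w| = 15, arg(w) ≈ 323.130102°
Root modulus = 15^(1/3) ≈ 2.466212
Root arguments: θ_k = (arg(w) + 360°k)/3 for k = 0, 1, ..., 2
Compute each root as (root modulus)(cos θ_k + i sin θ_k) using full-precision intermediates, then round to 4 decimal places.
Roots: -0.7502 + 2.3493i, -1.6595 - 1.8244i, 2.4097 - 0.5250i


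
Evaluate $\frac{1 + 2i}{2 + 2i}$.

Multiply numerator and denominator by conjugate (2 - 2i):
= (1 + 2i)(2 - 2i) / (2^2 + 2^2)
= (6 + 2i) / 8
Divide through by 2: (3 + i) / 4
= 3/4 + (1/4)i


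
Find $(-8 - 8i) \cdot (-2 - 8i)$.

(a1*a2 - b1*b2) + (a1*b2 + b1*a2)i
= (16 - 64) + (64 + 16)i
= -48 + 80i


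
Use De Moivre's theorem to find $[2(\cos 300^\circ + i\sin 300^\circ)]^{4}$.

By De Moivre: z^n = r^n(cos(nθ) + i sin(nθ))
= 2^4(cos(4*300°) + i sin(4*300°))
= 16(cos 120° + i sin 120°)
= -8 + 8*sqrt(3)i


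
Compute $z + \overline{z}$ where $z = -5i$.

z + conjugate(z) = (a + bi) + (a - bi) = 2a
= 2 * 0 = 0


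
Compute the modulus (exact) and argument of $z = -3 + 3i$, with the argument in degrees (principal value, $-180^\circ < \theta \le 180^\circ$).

|z| = sqrt((-3)^2 + 3^2) = sqrt(18)
arg(z) = arctan(b/a) = arctan(3/-3) (quadrant-adjusted) = 135°


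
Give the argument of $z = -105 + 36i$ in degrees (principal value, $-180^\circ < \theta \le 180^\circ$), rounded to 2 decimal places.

θ = arctan(b/a) = arctan(36/-105) (quadrant-adjusted) = 161.08°


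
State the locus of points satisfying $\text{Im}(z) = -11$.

Im(z) = y where z = x + yi; the equation y = -11 is satisfied by all points with that y-coordinate
Locus: Horizontal line y = -11


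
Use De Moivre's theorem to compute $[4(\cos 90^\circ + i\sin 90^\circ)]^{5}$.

By De Moivre: z^n = r^n(cos(nθ) + i sin(nθ))
= 4^5(cos(5*90°) + i sin(5*90°))
= 1024(cos 90° + i sin 90°)
= 1024i


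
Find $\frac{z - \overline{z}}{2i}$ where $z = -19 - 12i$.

z - conjugate(z) = 2bi
(z - conjugate(z))/(2i) = 2bi/(2i) = b = -12


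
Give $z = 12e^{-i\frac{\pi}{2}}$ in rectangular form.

a = r cos θ = 12 * 0 = 0
b = r sin θ = 12 * -1 = -12
z = -12i


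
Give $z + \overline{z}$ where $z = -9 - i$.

z + conjugate(z) = (a + bi) + (a - bi) = 2a
= 2 * (-9) = -18


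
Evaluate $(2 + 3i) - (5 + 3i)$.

(2 - 5) + (3 - 3)i = -3


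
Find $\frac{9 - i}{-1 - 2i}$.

Multiply numerator and denominator by conjugate (-1 + 2i):
= (9 - i)(-1 + 2i) / ((-1)^2 + (-2)^2)
= (-7 + 19i) / 5
= -7/5 + (19/5)i


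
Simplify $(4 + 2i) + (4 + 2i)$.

(4 + 4) + (2 + 2)i = 8 + 4i


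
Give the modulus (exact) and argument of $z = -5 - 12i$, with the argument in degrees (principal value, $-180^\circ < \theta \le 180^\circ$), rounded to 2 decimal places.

|z| = sqrt((-5)^2 + (-12)^2) = 13
arg(z) = arctan(b/a) = arctan(-12/-5) (quadrant-adjusted) = -112.62°


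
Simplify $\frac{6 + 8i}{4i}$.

Multiply numerator and denominator by conjugate (-4i):
= (6 + 8i)(-4i) / (0^2 + 4^2)
= (32 - 24i) / 16
Divide through by 8: (4 - 3i) / 2
= 2 - (3/2)i


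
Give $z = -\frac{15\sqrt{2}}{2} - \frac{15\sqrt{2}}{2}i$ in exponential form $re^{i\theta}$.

r = |z| = sqrt((-15*sqrt(2)/2)^2 + (-15*sqrt(2)/2)^2) = sqrt(225/2 + 225/2) = sqrt(225) = 15
θ = arctan(b/a) = arctan(-10.6066/-10.6066) (quadrant-adjusted) = -135° = -3π/4
z = 15e^(-i*3π/4)


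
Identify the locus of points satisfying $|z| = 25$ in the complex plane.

|z| = 25 means sqrt(x^2 + y^2) = 25
This is a circle of radius 25 centered at the origin


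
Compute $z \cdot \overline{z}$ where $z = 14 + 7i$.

z * conjugate(z) = |z|^2 = a^2 + b^2
= 14^2 + 7^2 = 245


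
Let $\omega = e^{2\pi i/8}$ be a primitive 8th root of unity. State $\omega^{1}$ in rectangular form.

ω^1 = e^(2πi·1/8) = e^(i·1π/4)
= cos(1π/4) + i sin(1π/4)
= sqrt(2)/2 + (sqrt(2)/2)i


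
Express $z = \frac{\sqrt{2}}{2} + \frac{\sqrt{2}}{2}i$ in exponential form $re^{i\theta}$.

r = |z| = sqrt((sqrt(2)/2)^2 + (sqrt(2)/2)^2) = sqrt(1/2 + 1/2) = sqrt(1) = 1
θ = arctan(b/a) = arctan(0.7071/0.7071) (quadrant-adjusted) = 45° = π/4
z = 1e^(i*π/4)


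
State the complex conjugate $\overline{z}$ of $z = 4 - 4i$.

If z = a + bi, then conjugate(z) = a - bi
conjugate(4 - 4i) = 4 + 4i


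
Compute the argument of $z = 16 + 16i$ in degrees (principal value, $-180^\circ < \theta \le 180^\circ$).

θ = arctan(b/a) = arctan(16/16) (quadrant-adjusted) = 45°


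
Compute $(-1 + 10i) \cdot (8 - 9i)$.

(a1*a2 - b1*b2) + (a1*b2 + b1*a2)i
= (-8 - (-90)) + (9 + 80)i
= 82 + 89i


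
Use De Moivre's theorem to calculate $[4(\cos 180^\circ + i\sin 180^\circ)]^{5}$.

By De Moivre: z^n = r^n(cos(nθ) + i sin(nθ))
= 4^5(cos(5*180°) + i sin(5*180°))
= 1024(cos 180° + i sin 180°)
= -1024


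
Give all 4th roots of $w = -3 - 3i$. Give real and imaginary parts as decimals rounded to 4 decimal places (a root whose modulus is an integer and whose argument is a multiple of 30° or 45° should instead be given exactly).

|w| = sqrt(18) ≈ 4.242641, arg(w) = 225°
Root modulus = sqrt(18)^(1/4) ≈ 1.435189
Root arguments: θ_k = (225° + 360°k)/4 for k = 0, 1, ..., 3
Compute each root as (root modulus)(cos θ_k + i sin θ_k) using full-precision intermediates, then round to 4 decimal places.
Roots: 0.7973 + 1.1933i, -1.1933 + 0.7973i, -0.7973 - 1.1933i, 1.1933 - 0.7973i


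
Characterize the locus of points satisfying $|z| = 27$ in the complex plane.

|z| = 27 means sqrt(x^2 + y^2) = 27
This is a circle of radius 27 centered at the origin


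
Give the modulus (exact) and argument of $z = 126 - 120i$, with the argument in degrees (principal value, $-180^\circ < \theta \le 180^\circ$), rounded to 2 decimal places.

|z| = sqrt(126^2 + (-120)^2) = 174
arg(z) = arctan(b/a) = arctan(-120/126) (quadrant-adjusted) = -43.60°


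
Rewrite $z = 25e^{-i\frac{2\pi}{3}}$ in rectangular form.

a = r cos θ = 25 * -1/2 = -25/2
b = r sin θ = 25 * -sqrt(3)/2 = -25*sqrt(3)/2
z = -25/2 - (25*sqrt(3)/2)i


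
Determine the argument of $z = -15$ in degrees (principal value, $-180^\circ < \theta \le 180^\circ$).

b = 0 and a < 0, so z lies on the negative real axis: θ = 180°


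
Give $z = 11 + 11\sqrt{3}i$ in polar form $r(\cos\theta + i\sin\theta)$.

r = |z| = sqrt(a^2 + b^2) = sqrt((11)^2 + (11*sqrt(3))^2) = sqrt(121 + 363) = sqrt(484) = 22
θ = arctan(b/a) = arctan(19.0526/11) (quadrant-adjusted) = 60°
z = 22(cos 60° + i sin 60°)


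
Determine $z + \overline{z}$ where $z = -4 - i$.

z + conjugate(z) = (a + bi) + (a - bi) = 2a
= 2 * (-4) = -8


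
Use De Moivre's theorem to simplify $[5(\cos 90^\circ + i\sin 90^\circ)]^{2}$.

By De Moivre: z^n = r^n(cos(nθ) + i sin(nθ))
= 5^2(cos(2*90°) + i sin(2*90°))
= 25(cos 180° + i sin 180°)
= -25


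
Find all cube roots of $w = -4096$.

|w| = 4096, arg(w) = 180°
Root modulus = 4096^(1/3) = 16
Root arguments: θ_k = (180° + 360°k)/3 for k = 0, 1, ..., 2
Roots: 8 + 8*sqrt(3)i, -16, 8 - 8*sqrt(3)i


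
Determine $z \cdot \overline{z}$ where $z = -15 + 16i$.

z * conjugate(z) = |z|^2 = a^2 + b^2
= (-15)^2 + 16^2 = 481


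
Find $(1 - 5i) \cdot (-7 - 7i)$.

(a1*a2 - b1*b2) + (a1*b2 + b1*a2)i
= (-7 - 35) + (-7 + 35)i
= -42 + 28i


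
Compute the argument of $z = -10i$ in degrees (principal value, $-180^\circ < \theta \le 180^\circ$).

a = 0 and b < 0, so z lies on the negative imaginary axis: θ = -90°


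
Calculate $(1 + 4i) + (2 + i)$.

(1 + 2) + (4 + 1)i = 3 + 5i


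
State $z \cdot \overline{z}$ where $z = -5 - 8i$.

z * conjugate(z) = |z|^2 = a^2 + b^2
= (-5)^2 + (-8)^2 = 89


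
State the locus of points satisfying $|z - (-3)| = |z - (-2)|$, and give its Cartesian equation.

|z - z1| = |z - z2| means z is equidistant from z1 and z2,
i.e. the perpendicular bisector of the segment from (-3, 0) to (-2, 0) (midpoint (-5/2, 0)).
With z = x + yi, square both sides:
(x - (-3))^2 + (y - 0)^2 = (x - (-2))^2 + (y - 0)^2
The x^2 and y^2 terms cancel: 2x + 0y = 4 - 9 = -5
Simplify: x = -5/2
Locus: Perpendicular bisector of the segment from (-3, 0) to (-2, 0): the line x = -5/2


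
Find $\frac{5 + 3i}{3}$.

Divisor is real, so divide each part by 3:
= 5/3 + i


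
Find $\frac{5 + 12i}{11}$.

Divisor is real, so divide each part by 11:
= 5/11 + (12/11)i


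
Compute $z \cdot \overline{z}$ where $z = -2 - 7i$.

z * conjugate(z) = |z|^2 = a^2 + b^2
= (-2)^2 + (-7)^2 = 53


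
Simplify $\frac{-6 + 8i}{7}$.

Divisor is real, so divide each part by 7:
= -6/7 + (8/7)i


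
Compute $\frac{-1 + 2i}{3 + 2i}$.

Multiply numerator and denominator by conjugate (3 - 2i):
= (-1 + 2i)(3 - 2i) / (3^2 + 2^2)
= (1 + 8i) / 13
= 1/13 + (8/13)i


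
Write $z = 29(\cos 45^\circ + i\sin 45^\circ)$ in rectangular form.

a = r cos θ = 29 * sqrt(2)/2 = 29*sqrt(2)/2
b = r sin θ = 29 * sqrt(2)/2 = 29*sqrt(2)/2
z = 29*sqrt(2)/2 + (29*sqrt(2)/2)i


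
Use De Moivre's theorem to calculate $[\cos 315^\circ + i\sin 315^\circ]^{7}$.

By De Moivre: z^n = r^n(cos(nθ) + i sin(nθ))
= 1^7(cos(7*315°) + i sin(7*315°))
= 1(cos 45° + i sin 45°)
= sqrt(2)/2 + (sqrt(2)/2)i


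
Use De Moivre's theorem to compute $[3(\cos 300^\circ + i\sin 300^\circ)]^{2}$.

By De Moivre: z^n = r^n(cos(nθ) + i sin(nθ))
= 3^2(cos(2*300°) + i sin(2*300°))
= 9(cos 240° + i sin 240°)
= -9/2 - (9*sqrt(3)/2)i


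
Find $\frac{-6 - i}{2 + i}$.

Multiply numerator and denominator by conjugate (2 - i):
= (-6 - i)(2 - i) / (2^2 + 1^2)
= (-13 + 4i) / 5
= -13/5 + (4/5)i


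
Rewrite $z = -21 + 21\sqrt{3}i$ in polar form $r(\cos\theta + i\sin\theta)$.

r = |z| = sqrt(a^2 + b^2) = sqrt((-21)^2 + (21*sqrt(3))^2) = sqrt(441 + 1323) = sqrt(1764) = 42
θ = arctan(b/a) = arctan(36.3731/-21) (quadrant-adjusted) = 120°
z = 42(cos 120° + i sin 120°)


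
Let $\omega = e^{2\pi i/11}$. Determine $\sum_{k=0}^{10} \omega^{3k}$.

Let ζ = ω^3 = e^(2πi·3/11). Since 11 ∤ 3, ζ ≠ 1.
Sum = Σ_{k=0}^{10} ζ^k = (ζ^11 - 1)/(ζ - 1) = (ω^{3·11} - 1)/(ζ - 1) = (1 - 1)/(ζ - 1) = 0


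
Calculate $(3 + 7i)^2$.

(a + bi)^2 = a^2 - b^2 + 2abi
= 3^2 - 7^2 + 2*3*7i
= -40 + 42i


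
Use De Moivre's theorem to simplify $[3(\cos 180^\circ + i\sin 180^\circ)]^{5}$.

By De Moivre: z^n = r^n(cos(nθ) + i sin(nθ))
= 3^5(cos(5*180°) + i sin(5*180°))
= 243(cos 180° + i sin 180°)
= -243


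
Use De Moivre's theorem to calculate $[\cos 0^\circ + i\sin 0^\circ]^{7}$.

By De Moivre: z^n = r^n(cos(nθ) + i sin(nθ))
= 1^7(cos(7*0°) + i sin(7*0°))
= 1(cos 0° + i sin 0°)
= 1


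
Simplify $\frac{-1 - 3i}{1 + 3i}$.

Multiply numerator and denominator by conjugate (1 - 3i):
= (-1 - 3i)(1 - 3i) / (1^2 + 3^2)
= (-10) / 10
= -1


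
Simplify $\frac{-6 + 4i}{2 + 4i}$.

Multiply numerator and denominator by conjugate (2 - 4i):
= (-6 + 4i)(2 - 4i) / (2^2 + 4^2)
= (4 + 32i) / 20
Divide through by 4: (1 + 8i) / 5
= 1/5 + (8/5)i


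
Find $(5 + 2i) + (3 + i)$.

(5 + 3) + (2 + 1)i = 8 + 3i


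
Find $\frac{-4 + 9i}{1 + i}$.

Multiply numerator and denominator by conjugate (1 - i):
= (-4 + 9i)(1 - i) / (1^2 + 1^2)
= (5 + 13i) / 2
= 5/2 + (13/2)i


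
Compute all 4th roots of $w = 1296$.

|w| = 1296, arg(w) = 0°
Root modulus = 1296^(1/4) = 6
Root arguments: θ_k = (0° + 360°k)/4 for k = 0, 1, ..., 3
Roots: 6, 6i, -6, -6i


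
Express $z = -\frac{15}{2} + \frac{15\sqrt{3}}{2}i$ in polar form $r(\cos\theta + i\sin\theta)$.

r = |z| = sqrt(a^2 + b^2) = sqrt((-15/2)^2 + (15*sqrt(3)/2)^2) = sqrt(225/4 + 675/4) = sqrt(225) = 15
θ = arctan(b/a) = arctan(12.9904/-7.5) (quadrant-adjusted) = 120°
z = 15(cos 120° + i sin 120°)


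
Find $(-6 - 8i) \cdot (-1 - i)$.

(a1*a2 - b1*b2) + (a1*b2 + b1*a2)i
= (6 - 8) + (6 + 8)i
= -2 + 14i


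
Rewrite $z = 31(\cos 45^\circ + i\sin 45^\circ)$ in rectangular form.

a = r cos θ = 31 * sqrt(2)/2 = 31*sqrt(2)/2
b = r sin θ = 31 * sqrt(2)/2 = 31*sqrt(2)/2
z = 31*sqrt(2)/2 + (31*sqrt(2)/2)i


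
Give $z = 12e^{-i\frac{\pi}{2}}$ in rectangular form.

a = r cos θ = 12 * 0 = 0
b = r sin θ = 12 * -1 = -12
z = -12i


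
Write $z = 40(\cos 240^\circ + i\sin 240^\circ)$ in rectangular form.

a = r cos θ = 40 * -1/2 = -20
b = r sin θ = 40 * -sqrt(3)/2 = -20*sqrt(3)
z = -20 - 20*sqrt(3)i


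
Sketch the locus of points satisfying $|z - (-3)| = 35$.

|z - z0| = r describes a circle centered at z0 with radius r
Here z0 = -3 and r = 35
Locus: Circle centered at (-3, 0) with radius 35


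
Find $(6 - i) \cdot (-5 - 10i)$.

(a1*a2 - b1*b2) + (a1*b2 + b1*a2)i
= (-30 - 10) + (-60 + 5)i
= -40 - 55i


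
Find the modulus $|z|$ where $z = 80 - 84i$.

|z| = sqrt(a^2 + b^2) = sqrt(80^2 + (-84)^2) = sqrt(13456) = 116


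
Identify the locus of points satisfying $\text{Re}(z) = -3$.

Re(z) = x where z = x + yi; the equation x = -3 is satisfied by all points with that x-coordinate
Locus: Vertical line x = -3


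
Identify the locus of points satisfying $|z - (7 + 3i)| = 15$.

|z - z0| = r describes a circle centered at z0 with radius r
Here z0 = 7 + 3i and r = 15
Locus: Circle centered at (7, 3) with radius 15


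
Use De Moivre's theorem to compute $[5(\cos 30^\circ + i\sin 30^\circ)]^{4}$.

By De Moivre: z^n = r^n(cos(nθ) + i sin(nθ))
= 5^4(cos(4*30°) + i sin(4*30°))
= 625(cos 120° + i sin 120°)
= -625/2 + (625*sqrt(3)/2)i


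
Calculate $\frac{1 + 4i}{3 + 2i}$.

Multiply numerator and denominator by conjugate (3 - 2i):
= (1 + 4i)(3 - 2i) / (3^2 + 2^2)
= (11 + 10i) / 13
= 11/13 + (10/13)i


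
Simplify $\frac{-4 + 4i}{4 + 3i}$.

Multiply numerator and denominator by conjugate (4 - 3i):
= (-4 + 4i)(4 - 3i) / (4^2 + 3^2)
= (-4 + 28i) / 25
= -4/25 + (28/25)i


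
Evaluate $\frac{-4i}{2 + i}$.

Multiply numerator and denominator by conjugate (2 - i):
= (-4i)(2 - i) / (2^2 + 1^2)
= (-4 - 8i) / 5
= -4/5 - (8/5)i


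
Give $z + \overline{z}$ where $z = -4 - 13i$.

z + conjugate(z) = (a + bi) + (a - bi) = 2a
= 2 * (-4) = -8


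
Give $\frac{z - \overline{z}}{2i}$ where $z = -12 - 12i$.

z - conjugate(z) = 2bi
(z - conjugate(z))/(2i) = 2bi/(2i) = b = -12


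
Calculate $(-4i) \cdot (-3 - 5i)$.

(a1*a2 - b1*b2) + (a1*b2 + b1*a2)i
= (0 - 20) + (0 + 12)i
= -20 + 12i


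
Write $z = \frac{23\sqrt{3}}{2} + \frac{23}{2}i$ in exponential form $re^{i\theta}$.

r = |z| = sqrt((23*sqrt(3)/2)^2 + (23/2)^2) = sqrt(1587/4 + 529/4) = sqrt(529) = 23
θ = arctan(b/a) = arctan(11.5/19.9186) (quadrant-adjusted) = 30° = π/6
z = 23e^(i*π/6)


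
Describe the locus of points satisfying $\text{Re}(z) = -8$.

Re(z) = x where z = x + yi; the equation x = -8 is satisfied by all points with that x-coordinate
Locus: Vertical line x = -8


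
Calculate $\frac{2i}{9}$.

Divisor is real, so divide each part by 9:
= 0 + (2/9)i


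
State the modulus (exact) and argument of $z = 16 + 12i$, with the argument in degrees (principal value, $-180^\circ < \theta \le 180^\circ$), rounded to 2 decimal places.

|z| = sqrt(16^2 + 12^2) = 20
arg(z) = arctan(b/a) = arctan(12/16) (quadrant-adjusted) = 36.87°


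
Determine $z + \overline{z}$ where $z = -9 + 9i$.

z + conjugate(z) = (a + bi) + (a - bi) = 2a
= 2 * (-9) = -18


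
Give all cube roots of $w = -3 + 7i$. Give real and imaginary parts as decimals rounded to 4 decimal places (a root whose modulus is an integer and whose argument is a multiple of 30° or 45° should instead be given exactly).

|w| = sqrt(58) ≈ 7.615773, arg(w) ≈ 113.198591°
Root modulus = sqrt(58)^(1/3) ≈ 1.967454
Root arguments: θ_k = (arg(w) + 360°k)/3 for k = 0, 1, ..., 2
Compute each root as (root modulus)(cos θ_k + i sin θ_k) using full-precision intermediates, then round to 4 decimal places.
Roots: 1.5560 + 1.2040i, -1.8207 + 0.7455i, 0.2647 - 1.9496i


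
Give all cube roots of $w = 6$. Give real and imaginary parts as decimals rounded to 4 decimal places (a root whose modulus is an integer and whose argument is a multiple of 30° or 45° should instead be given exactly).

|w| = 6, arg(w) = 0°
Root modulus = 6^(1/3) ≈ 1.817121
Root arguments: θ_k = (0° + 360°k)/3 for k = 0, 1, ..., 2
Compute each root as (root modulus)(cos θ_k + i sin θ_k) using full-precision intermediates, then round to 4 decimal places.
Roots: 1.8171, -0.9086 + 1.5737i, -0.9086 - 1.5737i


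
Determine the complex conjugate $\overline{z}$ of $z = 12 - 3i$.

If z = a + bi, then conjugate(z) = a - bi
conjugate(12 - 3i) = 12 + 3i


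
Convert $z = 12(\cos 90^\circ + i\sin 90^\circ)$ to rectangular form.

a = r cos θ = 12 * 0 = 0
b = r sin θ = 12 * 1 = 12
z = 12i


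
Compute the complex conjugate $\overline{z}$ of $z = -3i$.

If z = a + bi, then conjugate(z) = a - bi
conjugate(-3i) = 3i


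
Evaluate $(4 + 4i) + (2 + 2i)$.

(4 + 2) + (4 + 2)i = 6 + 6i


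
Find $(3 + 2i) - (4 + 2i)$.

(3 - 4) + (2 - 2)i = -1


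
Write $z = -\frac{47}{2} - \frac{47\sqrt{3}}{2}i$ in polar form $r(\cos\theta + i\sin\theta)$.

r = |z| = sqrt(a^2 + b^2) = sqrt((-47/2)^2 + (-47*sqrt(3)/2)^2) = sqrt(2209/4 + 6627/4) = sqrt(2209) = 47
θ = arctan(b/a) = arctan(-40.7032/-23.5) (quadrant-adjusted) = 240°
z = 47(cos 240° + i sin 240°)


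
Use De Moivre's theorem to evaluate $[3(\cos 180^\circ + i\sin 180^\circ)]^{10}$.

By De Moivre: z^n = r^n(cos(nθ) + i sin(nθ))
= 3^10(cos(10*180°) + i sin(10*180°))
= 59049(cos 0° + i sin 0°)
= 59049


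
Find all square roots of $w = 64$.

|w| = 64, arg(w) = 0°
Root modulus = 64^(1/2) = 8
Root arguments: θ_k = (0° + 360°k)/2 for k = 0, 1, ..., 1
Roots: 8, -8


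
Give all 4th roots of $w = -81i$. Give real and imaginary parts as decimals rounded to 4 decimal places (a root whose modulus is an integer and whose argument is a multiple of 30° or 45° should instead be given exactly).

|w| = 81, arg(w) = 270°
Root modulus = 81^(1/4) = 3
Root arguments: θ_k = (270° + 360°k)/4 for k = 0, 1, ..., 3
Compute each root as (root modulus)(cos θ_k + i sin θ_k) using full-precision intermediates, then round to 4 decimal places.
Roots: 1.1481 + 2.7716i, -2.7716 + 1.1481i, -1.1481 - 2.7716i, 2.7716 - 1.1481i


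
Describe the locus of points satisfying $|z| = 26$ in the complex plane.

|z| = 26 means sqrt(x^2 + y^2) = 26
This is a circle of radius 26 centered at the origin


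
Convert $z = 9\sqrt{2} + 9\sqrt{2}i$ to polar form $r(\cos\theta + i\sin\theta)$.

r = |z| = sqrt(a^2 + b^2) = sqrt((9*sqrt(2))^2 + (9*sqrt(2))^2) = sqrt(162 + 162) = sqrt(324) = 18
θ = arctan(b/a) = arctan(12.7279/12.7279) (quadrant-adjusted) = 45°
z = 18(cos 45° + i sin 45°)


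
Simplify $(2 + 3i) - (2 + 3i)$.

(2 - 2) + (3 - 3)i = 0


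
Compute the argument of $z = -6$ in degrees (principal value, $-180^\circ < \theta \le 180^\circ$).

b = 0 and a < 0, so z lies on the negative real axis: θ = 180°


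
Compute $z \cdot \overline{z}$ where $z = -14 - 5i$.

z * conjugate(z) = |z|^2 = a^2 + b^2
= (-14)^2 + (-5)^2 = 221


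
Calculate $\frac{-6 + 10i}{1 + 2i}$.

Multiply numerator and denominator by conjugate (1 - 2i):
= (-6 + 10i)(1 - 2i) / (1^2 + 2^2)
= (14 + 22i) / 5
= 14/5 + (22/5)i


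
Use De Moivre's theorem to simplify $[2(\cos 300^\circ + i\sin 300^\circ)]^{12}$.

By De Moivre: z^n = r^n(cos(nθ) + i sin(nθ))
= 2^12(cos(12*300°) + i sin(12*300°))
= 4096(cos 0° + i sin 0°)
= 4096


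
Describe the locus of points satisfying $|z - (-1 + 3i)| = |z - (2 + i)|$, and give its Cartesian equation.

|z - z1| = |z - z2| means z is equidistant from z1 and z2,
i.e. the perpendicular bisector of the segment from (-1, 3) to (2, 1) (midpoint (1/2, 2)).
With z = x + yi, square both sides:
(x - (-1))^2 + (y - 3)^2 = (x - 2)^2 + (y - 1)^2
The x^2 and y^2 terms cancel: 6x + (-4)y = 5 - 10 = -5
Simplify: 6x - 4y = -5
Locus: Perpendicular bisector of the segment from (-1, 3) to (2, 1): the line 6x - 4y = -5


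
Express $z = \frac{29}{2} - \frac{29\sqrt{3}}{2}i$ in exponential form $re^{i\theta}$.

r = |z| = sqrt((29/2)^2 + (-29*sqrt(3)/2)^2) = sqrt(841/4 + 2523/4) = sqrt(841) = 29
θ = arctan(b/a) = arctan(-25.1147/14.5) (quadrant-adjusted) = -60° = -π/3
z = 29e^(-i*π/3)


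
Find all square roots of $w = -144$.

|w| = 144, arg(w) = 180°
Root modulus = 144^(1/2) = 12
Root arguments: θ_k = (180° + 360°k)/2 for k = 0, 1, ..., 1
Roots: 12i, -12i


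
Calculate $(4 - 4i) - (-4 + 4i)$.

(4 - (-4)) + (-4 - 4)i = 8 - 8i


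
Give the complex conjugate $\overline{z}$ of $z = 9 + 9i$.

If z = a + bi, then conjugate(z) = a - bi
conjugate(9 + 9i) = 9 - 9i


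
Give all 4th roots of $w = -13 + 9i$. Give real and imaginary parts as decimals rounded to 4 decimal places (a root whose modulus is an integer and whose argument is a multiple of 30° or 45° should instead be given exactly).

|w| = sqrt(250) ≈ 15.811388, arg(w) ≈ 145.304846°
Root modulus = sqrt(250)^(1/4) ≈ 1.994080
Root arguments: θ_k = (arg(w) + 360°k)/4 for k = 0, 1, ..., 3
Compute each root as (root modulus)(cos θ_k + i sin θ_k) using full-precision intermediates, then round to 4 decimal places.
Roots: 1.6065 + 1.1813i, -1.1813 + 1.6065i, -1.6065 - 1.1813i, 1.1813 - 1.6065i


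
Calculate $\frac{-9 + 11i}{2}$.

Divisor is real, so divide each part by 2:
= -9/2 + (11/2)i


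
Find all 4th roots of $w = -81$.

|w| = 81, arg(w) = 180°
Root modulus = 81^(1/4) = 3
Root arguments: θ_k = (180° + 360°k)/4 for k = 0, 1, ..., 3
Roots: 3*sqrt(2)/2 + (3*sqrt(2)/2)i, -3*sqrt(2)/2 + (3*sqrt(2)/2)i, -3*sqrt(2)/2 - (3*sqrt(2)/2)i, 3*sqrt(2)/2 - (3*sqrt(2)/2)i


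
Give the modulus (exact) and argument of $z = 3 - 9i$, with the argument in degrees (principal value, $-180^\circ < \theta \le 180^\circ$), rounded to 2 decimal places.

|z| = sqrt(3^2 + (-9)^2) = sqrt(90)
arg(z) = arctan(b/a) = arctan(-9/3) (quadrant-adjusted) = -71.57°


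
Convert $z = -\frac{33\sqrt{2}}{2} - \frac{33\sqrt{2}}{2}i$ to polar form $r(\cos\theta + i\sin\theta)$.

r = |z| = sqrt(a^2 + b^2) = sqrt((-33*sqrt(2)/2)^2 + (-33*sqrt(2)/2)^2) = sqrt(1089/2 + 1089/2) = sqrt(1089) = 33
θ = arctan(b/a) = arctan(-23.3345/-23.3345) (quadrant-adjusted) = 225°
z = 33(cos 225° + i sin 225°)


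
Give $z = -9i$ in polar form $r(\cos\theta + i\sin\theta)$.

r = |z| = sqrt(a^2 + b^2) = sqrt((0)^2 + (-9)^2) = sqrt(0 + 81) = sqrt(81) = 9
a = 0 and b < 0, so z lies on the negative imaginary axis: θ = 270°
z = 9(cos 270° + i sin 270°)


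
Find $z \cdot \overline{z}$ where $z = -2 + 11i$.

z * conjugate(z) = |z|^2 = a^2 + b^2
= (-2)^2 + 11^2 = 125


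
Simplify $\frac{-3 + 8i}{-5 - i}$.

Multiply numerator and denominator by conjugate (-5 + i):
= (-3 + 8i)(-5 + i) / ((-5)^2 + (-1)^2)
= (7 - 43i) / 26
= 7/26 - (43/26)i


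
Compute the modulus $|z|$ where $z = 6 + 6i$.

|z| = sqrt(a^2 + b^2) = sqrt(6^2 + 6^2) = sqrt(72) = sqrt(72)


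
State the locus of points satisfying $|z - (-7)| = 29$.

|z - z0| = r describes a circle centered at z0 with radius r
Here z0 = -7 and r = 29
Locus: Circle centered at (-7, 0) with radius 29


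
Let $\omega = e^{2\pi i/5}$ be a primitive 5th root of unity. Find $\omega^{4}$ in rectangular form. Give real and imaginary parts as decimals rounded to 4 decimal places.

ω^4 = e^(2πi·4/5) = e^(i·8π/5)
= cos(8π/5) + i sin(8π/5)
= 0.3090 - 0.9511i


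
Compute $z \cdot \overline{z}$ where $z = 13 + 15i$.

z * conjugate(z) = |z|^2 = a^2 + b^2
= 13^2 + 15^2 = 394


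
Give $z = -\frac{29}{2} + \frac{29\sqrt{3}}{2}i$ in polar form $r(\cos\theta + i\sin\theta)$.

r = |z| = sqrt(a^2 + b^2) = sqrt((-29/2)^2 + (29*sqrt(3)/2)^2) = sqrt(841/4 + 2523/4) = sqrt(841) = 29
θ = arctan(b/a) = arctan(25.1147/-14.5) (quadrant-adjusted) = 120°
z = 29(cos 120° + i sin 120°)


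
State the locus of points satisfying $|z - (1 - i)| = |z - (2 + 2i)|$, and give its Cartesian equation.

|z - z1| = |z - z2| means z is equidistant from z1 and z2,
i.e. the perpendicular bisector of the segment from (1, -1) to (2, 2) (midpoint (3/2, 1/2)).
With z = x + yi, square both sides:
(x - 1)^2 + (y - (-1))^2 = (x - 2)^2 + (y - 2)^2
The x^2 and y^2 terms cancel: 2x + 6y = 8 - 2 = 6
Simplify: x + 3y = 3
Locus: Perpendicular bisector of the segment from (1, -1) to (2, 2): the line x + 3y = 3


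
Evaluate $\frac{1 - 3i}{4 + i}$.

Multiply numerator and denominator by conjugate (4 - i):
= (1 - 3i)(4 - i) / (4^2 + 1^2)
= (1 - 13i) / 17
= 1/17 - (13/17)i


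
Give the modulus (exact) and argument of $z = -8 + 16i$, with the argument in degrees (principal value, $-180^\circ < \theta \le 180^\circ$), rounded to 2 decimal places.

|z| = sqrt((-8)^2 + 16^2) = sqrt(320)
arg(z) = arctan(b/a) = arctan(16/-8) (quadrant-adjusted) = 116.57°


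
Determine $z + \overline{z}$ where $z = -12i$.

z + conjugate(z) = (a + bi) + (a - bi) = 2a
= 2 * 0 = 0


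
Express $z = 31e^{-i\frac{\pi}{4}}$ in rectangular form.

a = r cos θ = 31 * sqrt(2)/2 = 31*sqrt(2)/2
b = r sin θ = 31 * -sqrt(2)/2 = -31*sqrt(2)/2
z = 31*sqrt(2)/2 - (31*sqrt(2)/2)i


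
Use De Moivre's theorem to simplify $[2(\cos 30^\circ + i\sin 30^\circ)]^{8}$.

By De Moivre: z^n = r^n(cos(nθ) + i sin(nθ))
= 2^8(cos(8*30°) + i sin(8*30°))
= 256(cos 240° + i sin 240°)
= -128 - 128*sqrt(3)i


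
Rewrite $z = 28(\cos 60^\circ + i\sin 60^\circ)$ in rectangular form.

a = r cos θ = 28 * 1/2 = 14
b = r sin θ = 28 * sqrt(3)/2 = 14*sqrt(3)
z = 14 + 14*sqrt(3)i


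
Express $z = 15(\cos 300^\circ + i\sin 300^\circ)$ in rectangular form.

a = r cos θ = 15 * 1/2 = 15/2
b = r sin θ = 15 * -sqrt(3)/2 = -15*sqrt(3)/2
z = 15/2 - (15*sqrt(3)/2)i


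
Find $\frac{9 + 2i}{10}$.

Divisor is real, so divide each part by 10:
= 9/10 + (1/5)i


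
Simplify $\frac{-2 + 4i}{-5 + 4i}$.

Multiply numerator and denominator by conjugate (-5 - 4i):
= (-2 + 4i)(-5 - 4i) / ((-5)^2 + 4^2)
= (26 - 12i) / 41
= 26/41 - (12/41)i
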